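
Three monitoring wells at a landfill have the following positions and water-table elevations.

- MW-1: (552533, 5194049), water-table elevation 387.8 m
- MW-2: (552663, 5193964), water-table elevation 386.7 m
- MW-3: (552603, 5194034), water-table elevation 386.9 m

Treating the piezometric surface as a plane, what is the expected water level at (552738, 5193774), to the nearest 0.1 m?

387.5 m

Three-point gradient (reference MW-1): Δ to MW-2 = (130, -85, -1.1), Δ to MW-3 = (70, -15, -0.9).
∂h/∂x = -0.01500, ∂h/∂y = -0.01000 (det = 4000).
h(552738, 5193774) = 387.8 + (-0.01500)·(205) + (-0.01000)·(-275) = 387.8 -3.075 +2.750 = 387.475 m.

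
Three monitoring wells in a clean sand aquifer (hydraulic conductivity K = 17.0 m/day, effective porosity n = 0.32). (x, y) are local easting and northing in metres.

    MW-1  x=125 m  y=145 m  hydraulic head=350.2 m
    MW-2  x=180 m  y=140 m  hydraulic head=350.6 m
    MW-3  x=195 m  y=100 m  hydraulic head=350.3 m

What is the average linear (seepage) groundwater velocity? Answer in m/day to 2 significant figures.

0.71 m/day

With h = a·x + b·y + c and MW-1 as origin, the differences give:
  55·a + (-5)·b = +0.4
  70·a + (-45)·b = +0.1
Eliminate b (×(-45) and ×(-5), subtract): -2125·a = -17.50 → a = ∂h/∂x = +0.008235
Back-substitute: b = ∂h/∂y = +0.01059.
|∇h| = √(0.008235² + 0.01059²) = 0.01342
Seepage velocity v = K·i/n = 17.0 × 0.01342 / 0.32 = 0.7129 m/day.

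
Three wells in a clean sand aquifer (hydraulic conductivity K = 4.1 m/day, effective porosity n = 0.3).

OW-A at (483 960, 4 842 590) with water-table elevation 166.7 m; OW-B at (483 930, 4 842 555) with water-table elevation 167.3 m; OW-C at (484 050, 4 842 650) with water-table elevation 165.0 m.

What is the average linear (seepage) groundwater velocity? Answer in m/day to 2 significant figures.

0.24 m/day

Differences from OW-A: to OW-B (Δx, Δy, Δh) = (-30, -35, +0.6); to OW-C = (90, 60, -1.7).
Solve a·Δx + b·Δy = Δh: det = (-30)·60 − 90·(-35) = 1350.
∂h/∂x = [(+0.6)·60 − (-1.7)·(-35)] / 1350 = -0.01741
∂h/∂y = [(-30)·(-1.7) − 90·(+0.6)] / 1350 = -0.002222
|∇h| = √(-0.01741² + -0.002222²) = 0.01755
Seepage velocity v = K·i/n = 4.1 × 0.01755 / 0.3 = 0.2398 m/day.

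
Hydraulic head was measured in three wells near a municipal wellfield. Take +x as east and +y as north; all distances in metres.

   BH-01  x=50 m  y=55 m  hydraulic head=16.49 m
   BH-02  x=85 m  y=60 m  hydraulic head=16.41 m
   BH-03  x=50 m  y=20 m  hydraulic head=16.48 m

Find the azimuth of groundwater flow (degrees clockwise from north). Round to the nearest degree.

097°

With h = a·x + b·y + c and BH-01 as origin, the differences give:
  35·a + 5·b = -0.08
  0·a + (-35)·b = -0.01
Eliminate b (×(-35) and ×5, subtract): -1225·a = 2.850 → a = ∂h/∂x = -0.002327
Back-substitute: b = ∂h/∂y = +0.0002857.
Flow direction (−∇h) has components (+0.002327 E, -0.0002857 N).
Azimuth = atan2(E, N) = atan2(+0.002327, -0.0002857) = 97.0° ≈ 097°.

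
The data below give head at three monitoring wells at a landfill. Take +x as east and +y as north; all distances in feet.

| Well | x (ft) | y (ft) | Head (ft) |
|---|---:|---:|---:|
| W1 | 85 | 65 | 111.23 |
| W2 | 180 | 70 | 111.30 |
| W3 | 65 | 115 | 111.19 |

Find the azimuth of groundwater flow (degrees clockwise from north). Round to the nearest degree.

Taking W1 as reference: W2−W1 = (95, 5, +0.07); W3−W1 = (-20, 50, -0.04).
Determinant of the coordinate differences = 95·50 − (-20)·5 = 4850.
∂h/∂x = [(+0.07)·50 − (-0.04)·5] / 4850 = +0.0007629
∂h/∂y = [95·(-0.04) − (-20)·(+0.07)] / 4850 = -0.0004948
Flow direction (−∇h) has components (-0.0007629 E, +0.0004948 N).
Azimuth = atan2(E, N) = atan2(-0.0007629, +0.0004948) = 303.0° ≈ 303°.

303°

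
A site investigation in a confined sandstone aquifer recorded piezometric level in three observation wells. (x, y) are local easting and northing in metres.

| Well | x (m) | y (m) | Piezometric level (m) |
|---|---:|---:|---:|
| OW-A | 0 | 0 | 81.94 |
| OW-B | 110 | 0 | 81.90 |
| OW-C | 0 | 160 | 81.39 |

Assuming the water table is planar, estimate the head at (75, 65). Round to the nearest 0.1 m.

81.7 m

∂h/∂x = (81.90 − 81.94) / (110 − 0) = -0.0003636
∂h/∂y = (81.39 − 81.94) / (160 − 0) = -0.003437
h(75, 65) = 81.94 + (-0.0003636)·(75) + (-0.003437)·(65) = 81.94 -0.027 -0.223 = 81.689 m.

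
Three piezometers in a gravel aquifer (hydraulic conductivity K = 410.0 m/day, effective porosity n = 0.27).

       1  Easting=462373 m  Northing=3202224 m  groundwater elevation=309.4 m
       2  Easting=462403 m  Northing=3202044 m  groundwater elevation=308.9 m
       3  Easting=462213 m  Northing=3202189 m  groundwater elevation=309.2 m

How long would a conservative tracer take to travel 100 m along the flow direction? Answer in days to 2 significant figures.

22 days

Differences from 1: to 2 (Δx, Δy, Δh) = (30, -180, -0.5); to 3 = (-160, -35, -0.2).
Solve a·Δx + b·Δy = Δh: det = 30·(-35) − (-160)·(-180) = -29850.
∂h/∂x = [(-0.5)·(-35) − (-0.2)·(-180)] / -29850 = +0.0006198
∂h/∂y = [30·(-0.2) − (-160)·(-0.5)] / -29850 = +0.002881
|∇h| = √(0.0006198² + 0.002881²) = 0.002947
Seepage velocity v = K·i/n = 410.0 × 0.002947 / 0.27 = 4.475 m/day.
t = 100 / 4.475 = 22.35 days.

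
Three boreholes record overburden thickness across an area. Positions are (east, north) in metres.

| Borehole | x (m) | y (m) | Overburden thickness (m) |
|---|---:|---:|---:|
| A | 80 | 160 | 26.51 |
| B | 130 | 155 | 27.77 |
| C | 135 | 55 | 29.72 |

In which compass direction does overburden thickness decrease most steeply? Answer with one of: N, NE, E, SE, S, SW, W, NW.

NW

Taking A as reference: B−A = (50, -5, +1.26); C−A = (55, -105, +3.21).
Solve a·Δx + b·Δy = Δd: det = 50·(-105) − 55·(-5) = -4975.
∂d/∂x = [(+1.26)·(-105) − (+3.21)·(-5)] / -4975 = +0.02337
∂d/∂y = [50·(+3.21) − 55·(+1.26)] / -4975 = -0.01833
Steepest decrease is along −∇f = (-0.02337 E, +0.01833 N) → northwest.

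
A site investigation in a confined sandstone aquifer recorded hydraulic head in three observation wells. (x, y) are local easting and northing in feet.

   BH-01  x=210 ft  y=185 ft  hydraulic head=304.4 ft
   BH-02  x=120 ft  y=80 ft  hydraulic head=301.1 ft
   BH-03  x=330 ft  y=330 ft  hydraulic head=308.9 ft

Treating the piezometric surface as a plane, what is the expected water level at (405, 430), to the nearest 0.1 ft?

311.9 ft

Three-point gradient (reference BH-01): Δ to BH-02 = (-90, -105, -3.3), Δ to BH-03 = (120, 145, +4.5).
∂h/∂x = +0.01333, ∂h/∂y = +0.02000 (det = -450).
h(405, 430) = 304.4 + (+0.01333)·(195) + (+0.02000)·(245) = 304.4 +2.600 +4.900 = 311.900 ft.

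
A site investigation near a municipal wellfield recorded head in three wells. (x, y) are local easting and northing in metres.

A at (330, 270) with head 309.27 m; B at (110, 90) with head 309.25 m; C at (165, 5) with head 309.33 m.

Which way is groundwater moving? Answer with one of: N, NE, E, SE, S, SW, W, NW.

NW

Differences from A: to B (Δx, Δy, Δh) = (-220, -180, -0.02); to C = (-165, -265, +0.06).
Solve a·Δx + b·Δy = Δh: det = (-220)·(-265) − (-165)·(-180) = 28600.
∂h/∂x = [(-0.02)·(-265) − (+0.06)·(-180)] / 28600 = +0.0005629
∂h/∂y = [(-220)·(+0.06) − (-165)·(-0.02)] / 28600 = -0.0005769
Flow = −∇h = (-0.0005629 east, +0.0005769 north), which points northwest.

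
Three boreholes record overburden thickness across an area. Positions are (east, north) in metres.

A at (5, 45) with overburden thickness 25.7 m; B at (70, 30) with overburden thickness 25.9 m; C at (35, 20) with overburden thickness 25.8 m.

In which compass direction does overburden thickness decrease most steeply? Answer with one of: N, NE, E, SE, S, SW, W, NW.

Taking A as reference: B−A = (65, -15, +0.2); C−A = (30, -25, +0.1).
Solve a·Δx + b·Δy = Δd: det = 65·(-25) − 30·(-15) = -1175.
∂d/∂x = [(+0.2)·(-25) − (+0.1)·(-15)] / -1175 = +0.002979
∂d/∂y = [65·(+0.1) − 30·(+0.2)] / -1175 = -0.0004255
Steepest decrease is along −∇f = (-0.002979 E, +0.0004255 N) → west.

W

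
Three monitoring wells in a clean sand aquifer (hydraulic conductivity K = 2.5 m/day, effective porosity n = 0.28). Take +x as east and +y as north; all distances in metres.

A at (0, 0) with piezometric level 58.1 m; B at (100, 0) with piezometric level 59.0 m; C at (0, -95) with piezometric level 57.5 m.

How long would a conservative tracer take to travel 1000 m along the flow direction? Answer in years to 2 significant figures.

∂h/∂x = (59.0 − 58.1) / (100 − 0) = +0.009000
∂h/∂y = (57.5 − 58.1) / (-95 − 0) = +0.006316
|∇h| = √(0.009000² + 0.006316²) = 0.011
Seepage velocity v = K·i/n = 2.5 × 0.011 / 0.28 = 0.09821 m/day.
t = 1000 / 0.09821 = 1.018e+04 days = 27.9 years.

28 years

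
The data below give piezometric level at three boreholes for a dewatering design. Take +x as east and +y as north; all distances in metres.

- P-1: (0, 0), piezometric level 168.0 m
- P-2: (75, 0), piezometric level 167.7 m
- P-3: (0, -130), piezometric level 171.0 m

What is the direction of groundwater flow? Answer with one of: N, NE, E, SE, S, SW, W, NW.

N

∂h/∂x = (167.7 − 168.0) / (75 − 0) = -0.004000
∂h/∂y = (171.0 − 168.0) / (-130 − 0) = -0.02308
Flow = −∇h = (+0.004000 east, +0.02308 north), which points north.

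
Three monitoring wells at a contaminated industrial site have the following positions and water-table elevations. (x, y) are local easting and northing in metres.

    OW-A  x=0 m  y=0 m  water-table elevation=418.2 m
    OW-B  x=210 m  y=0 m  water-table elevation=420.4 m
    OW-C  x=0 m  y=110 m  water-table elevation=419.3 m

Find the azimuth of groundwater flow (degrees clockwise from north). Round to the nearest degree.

∂h/∂x = (420.4 − 418.2) / (210 − 0) = +0.01048
∂h/∂y = (419.3 − 418.2) / (110 − 0) = +0.01000
Flow direction (−∇h) has components (-0.01048 E, -0.01000 N).
Azimuth = atan2(E, N) = atan2(-0.01048, -0.01000) = 226.3° ≈ 226°.

226°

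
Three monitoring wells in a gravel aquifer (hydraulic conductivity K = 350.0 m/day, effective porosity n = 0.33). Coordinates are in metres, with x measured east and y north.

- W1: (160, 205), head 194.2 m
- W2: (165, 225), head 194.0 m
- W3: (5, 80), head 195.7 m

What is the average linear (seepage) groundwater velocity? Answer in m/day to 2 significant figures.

10 m/day

Taking W1 as reference: W2−W1 = (5, 20, -0.2); W3−W1 = (-155, -125, +1.5).
Solve a·Δx + b·Δy = Δh: det = 5·(-125) − (-155)·20 = 2475.
∂h/∂x = [(-0.2)·(-125) − (+1.5)·20] / 2475 = -0.002020
∂h/∂y = [5·(+1.5) − (-155)·(-0.2)] / 2475 = -0.009495
|∇h| = √(-0.002020² + -0.009495²) = 0.009707
Seepage velocity v = K·i/n = 350.0 × 0.009707 / 0.33 = 10.3 m/day.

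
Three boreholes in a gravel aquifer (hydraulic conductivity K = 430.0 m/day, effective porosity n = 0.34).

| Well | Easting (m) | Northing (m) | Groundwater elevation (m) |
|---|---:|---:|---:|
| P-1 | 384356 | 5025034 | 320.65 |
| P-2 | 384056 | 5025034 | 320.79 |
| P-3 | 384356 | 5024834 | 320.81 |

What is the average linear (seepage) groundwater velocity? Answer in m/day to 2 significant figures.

1.2 m/day

∂h/∂x = (320.79 − 320.65) / (384056 − 384356) = -0.0004667
∂h/∂y = (320.81 − 320.65) / (5024834 − 5025034) = -0.0008000
|∇h| = √(-0.0004667² + -0.0008000²) = 0.0009262
Seepage velocity v = K·i/n = 430.0 × 0.0009262 / 0.34 = 1.171 m/day.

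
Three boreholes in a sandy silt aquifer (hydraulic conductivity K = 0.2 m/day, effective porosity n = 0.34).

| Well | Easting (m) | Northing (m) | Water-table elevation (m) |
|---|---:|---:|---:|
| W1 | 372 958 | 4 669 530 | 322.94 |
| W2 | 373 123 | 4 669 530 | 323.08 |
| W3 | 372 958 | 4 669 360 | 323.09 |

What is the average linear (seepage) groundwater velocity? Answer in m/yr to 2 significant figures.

∂h/∂x = (323.08 − 322.94) / (373123 − 372958) = +0.0008485
∂h/∂y = (323.09 − 322.94) / (4669360 − 4669530) = -0.0008824
|∇h| = √(0.0008485² + -0.0008824²) = 0.001224
Seepage velocity v = K·i/n = 0.2 × 0.001224 / 0.34 = 0.00072 m/day = 0.263 m/yr.

0.26 m/yr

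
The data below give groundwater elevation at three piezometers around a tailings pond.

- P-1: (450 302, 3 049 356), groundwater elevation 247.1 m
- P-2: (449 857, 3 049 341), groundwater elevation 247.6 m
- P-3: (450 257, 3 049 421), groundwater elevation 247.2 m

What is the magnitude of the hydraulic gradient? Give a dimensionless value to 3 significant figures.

Differences from P-1: to P-2 (Δx, Δy, Δh) = (-445, -15, +0.5); to P-3 = (-45, 65, +0.1).
Determinant of the coordinate differences = (-445)·65 − (-45)·(-15) = -29600.
∂h/∂x = [(+0.5)·65 − (+0.1)·(-15)] / -29600 = -0.001149
∂h/∂y = [(-445)·(+0.1) − (-45)·(+0.5)] / -29600 = +0.0007432
|∇h| = √(-0.001149² + 0.0007432²) = 0.001368

0.00137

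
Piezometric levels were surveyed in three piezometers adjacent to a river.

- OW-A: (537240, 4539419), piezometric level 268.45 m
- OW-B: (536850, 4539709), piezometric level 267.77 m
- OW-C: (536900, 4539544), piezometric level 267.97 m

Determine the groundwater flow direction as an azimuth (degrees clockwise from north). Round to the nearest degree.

309°

With h = a·x + b·y + c and OW-A as origin, the differences give:
  (-390)·a + 290·b = -0.68
  (-340)·a + 125·b = -0.48
Eliminate b (×125 and ×290, subtract): 49850·a = 54.200 → a = ∂h/∂x = +0.001087
Back-substitute: b = ∂h/∂y = -0.0008826.
Flow direction (−∇h) has components (-0.001087 E, +0.0008826 N).
Azimuth = atan2(E, N) = atan2(-0.001087, +0.0008826) = 309.1° ≈ 309°.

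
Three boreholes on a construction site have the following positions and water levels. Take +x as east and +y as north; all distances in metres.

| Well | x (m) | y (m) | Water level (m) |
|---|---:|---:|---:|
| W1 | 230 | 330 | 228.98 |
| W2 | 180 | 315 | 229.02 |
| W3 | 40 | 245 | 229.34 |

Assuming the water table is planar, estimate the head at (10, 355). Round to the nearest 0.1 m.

With h = a·x + b·y + c and W1 as origin, the differences give:
  (-50)·a + (-15)·b = +0.04
  (-190)·a + (-85)·b = +0.36
Eliminate b (×(-85) and ×(-15), subtract): 1400·a = 2.000 → a = ∂h/∂x = +0.001429
Back-substitute: b = ∂h/∂y = -0.007429.
h(10, 355) = 228.98 + (+0.001429)·(-220) + (-0.007429)·(25) = 228.98 -0.314 -0.186 = 228.480 m.

228.5 m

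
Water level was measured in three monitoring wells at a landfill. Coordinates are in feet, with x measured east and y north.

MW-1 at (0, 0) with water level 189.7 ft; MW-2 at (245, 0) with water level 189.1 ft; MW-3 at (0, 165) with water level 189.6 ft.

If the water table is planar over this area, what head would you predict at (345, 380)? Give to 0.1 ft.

∂h/∂x = (189.1 − 189.7) / (245 − 0) = -0.002449
∂h/∂y = (189.6 − 189.7) / (165 − 0) = -0.0006061
h(345, 380) = 189.7 + (-0.002449)·(345) + (-0.0006061)·(380) = 189.7 -0.845 -0.230 = 188.625 ft.

188.6 ft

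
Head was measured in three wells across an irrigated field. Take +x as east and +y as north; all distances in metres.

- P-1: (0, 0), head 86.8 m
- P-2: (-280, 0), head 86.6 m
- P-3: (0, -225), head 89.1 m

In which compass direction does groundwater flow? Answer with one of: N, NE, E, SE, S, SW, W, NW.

∂h/∂x = (86.6 − 86.8) / (-280 − 0) = +0.0007143
∂h/∂y = (89.1 − 86.8) / (-225 − 0) = -0.01022
Flow = −∇h = (-0.0007143 east, +0.01022 north), which points north.

N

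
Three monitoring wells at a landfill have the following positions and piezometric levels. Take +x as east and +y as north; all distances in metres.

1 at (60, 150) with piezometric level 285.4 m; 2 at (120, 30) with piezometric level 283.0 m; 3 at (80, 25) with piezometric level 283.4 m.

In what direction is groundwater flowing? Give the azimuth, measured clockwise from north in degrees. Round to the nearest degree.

140°

Taking 1 as reference: 2−1 = (60, -120, -2.4); 3−1 = (20, -125, -2.0).
Solve a·Δx + b·Δy = Δh: det = 60·(-125) − 20·(-120) = -5100.
∂h/∂x = [(-2.4)·(-125) − (-2.0)·(-120)] / -5100 = -0.01176
∂h/∂y = [60·(-2.0) − 20·(-2.4)] / -5100 = +0.01412
Flow direction (−∇h) has components (+0.01176 E, -0.01412 N).
Azimuth = atan2(E, N) = atan2(+0.01176, -0.01412) = 140.2° ≈ 140°.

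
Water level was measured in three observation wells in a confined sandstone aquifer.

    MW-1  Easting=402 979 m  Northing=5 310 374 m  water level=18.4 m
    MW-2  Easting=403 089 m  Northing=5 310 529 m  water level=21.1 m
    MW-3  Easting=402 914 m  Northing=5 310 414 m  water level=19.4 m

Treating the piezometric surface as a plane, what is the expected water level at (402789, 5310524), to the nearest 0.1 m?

22.0 m

With h = a·x + b·y + c and MW-1 as origin, the differences give:
  110·a + 155·b = +2.7
  (-65)·a + 40·b = +1.0
Eliminate b (×40 and ×155, subtract): 14475·a = -47.00 → a = ∂h/∂x = -0.003247
Back-substitute: b = ∂h/∂y = +0.01972.
h(402789, 5310524) = 18.4 + (-0.003247)·(-190) + (+0.01972)·(150) = 18.4 +0.617 +2.959 = 21.975 m.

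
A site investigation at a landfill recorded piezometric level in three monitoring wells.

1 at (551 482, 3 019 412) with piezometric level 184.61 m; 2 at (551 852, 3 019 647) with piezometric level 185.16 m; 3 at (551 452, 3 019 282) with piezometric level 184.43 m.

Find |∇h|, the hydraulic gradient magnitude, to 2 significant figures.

Taking 1 as reference: 2−1 = (370, 235, +0.55); 3−1 = (-30, -130, -0.18).
Solve a·Δx + b·Δy = Δh: det = 370·(-130) − (-30)·235 = -41050.
∂h/∂x = [(+0.55)·(-130) − (-0.18)·235] / -41050 = +0.0007113
∂h/∂y = [370·(-0.18) − (-30)·(+0.55)] / -41050 = +0.001220
|∇h| = √(0.0007113² + 0.001220²) = 0.001412

0.0014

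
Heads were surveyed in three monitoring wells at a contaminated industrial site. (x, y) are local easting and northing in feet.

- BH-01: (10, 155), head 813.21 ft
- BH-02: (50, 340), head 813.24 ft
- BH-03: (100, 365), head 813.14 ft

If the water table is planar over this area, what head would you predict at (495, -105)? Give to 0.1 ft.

811.9 ft

With h = a·x + b·y + c and BH-01 as origin, the differences give:
  40·a + 185·b = +0.03
  90·a + 210·b = -0.07
Eliminate b (×210 and ×185, subtract): -8250·a = 19.250 → a = ∂h/∂x = -0.002333
Back-substitute: b = ∂h/∂y = +0.0006667.
h(495, -105) = 813.21 + (-0.002333)·(485) + (+0.0006667)·(-260) = 813.21 -1.132 -0.173 = 811.905 ft.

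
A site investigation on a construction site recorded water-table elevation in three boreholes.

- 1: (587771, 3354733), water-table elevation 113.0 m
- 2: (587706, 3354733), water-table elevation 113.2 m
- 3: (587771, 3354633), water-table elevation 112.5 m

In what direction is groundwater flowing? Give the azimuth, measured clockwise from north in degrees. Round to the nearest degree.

148°

∂h/∂x = (113.2 − 113.0) / (587706 − 587771) = -0.003077
∂h/∂y = (112.5 − 113.0) / (3354633 − 3354733) = +0.005000
Flow direction (−∇h) has components (+0.003077 E, -0.005000 N).
Azimuth = atan2(E, N) = atan2(+0.003077, -0.005000) = 148.4° ≈ 148°.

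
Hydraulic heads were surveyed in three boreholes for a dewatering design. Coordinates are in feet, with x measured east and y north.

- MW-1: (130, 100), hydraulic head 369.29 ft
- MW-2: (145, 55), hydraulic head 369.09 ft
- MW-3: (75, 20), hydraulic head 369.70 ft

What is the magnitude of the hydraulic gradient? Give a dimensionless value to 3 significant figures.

0.00947

Differences from MW-1: to MW-2 (Δx, Δy, Δh) = (15, -45, -0.20); to MW-3 = (-55, -80, +0.41).
Determinant of the coordinate differences = 15·(-80) − (-55)·(-45) = -3675.
∂h/∂x = [(-0.20)·(-80) − (+0.41)·(-45)] / -3675 = -0.009374
∂h/∂y = [15·(+0.41) − (-55)·(-0.20)] / -3675 = +0.001320
|∇h| = √(-0.009374² + 0.001320²) = 0.009466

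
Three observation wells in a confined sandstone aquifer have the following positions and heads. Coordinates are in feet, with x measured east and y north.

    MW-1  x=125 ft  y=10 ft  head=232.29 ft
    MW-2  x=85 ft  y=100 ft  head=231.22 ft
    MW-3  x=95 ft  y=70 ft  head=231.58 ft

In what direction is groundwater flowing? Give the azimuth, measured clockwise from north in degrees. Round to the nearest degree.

Taking MW-1 as reference: MW-2−MW-1 = (-40, 90, -1.07); MW-3−MW-1 = (-30, 60, -0.71).
Determinant of the coordinate differences = (-40)·60 − (-30)·90 = 300.
∂h/∂x = [(-1.07)·60 − (-0.71)·90] / 300 = -0.001000
∂h/∂y = [(-40)·(-0.71) − (-30)·(-1.07)] / 300 = -0.01233
Flow direction (−∇h) has components (+0.001000 E, +0.01233 N).
Azimuth = atan2(E, N) = atan2(+0.001000, +0.01233) = 4.6° ≈ 005°.

005°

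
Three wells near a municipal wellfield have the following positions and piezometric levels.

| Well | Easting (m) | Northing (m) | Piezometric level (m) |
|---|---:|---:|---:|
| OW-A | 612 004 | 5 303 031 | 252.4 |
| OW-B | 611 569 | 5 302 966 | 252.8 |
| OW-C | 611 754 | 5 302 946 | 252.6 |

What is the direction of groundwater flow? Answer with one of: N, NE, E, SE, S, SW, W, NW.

SE

With h = a·x + b·y + c and OW-A as origin, the differences give:
  (-435)·a + (-65)·b = +0.4
  (-250)·a + (-85)·b = +0.2
Eliminate b (×(-85) and ×(-65), subtract): 20725·a = -21.00 → a = ∂h/∂x = -0.001013
Back-substitute: b = ∂h/∂y = +0.0006273.
Flow = −∇h = (+0.001013 east, -0.0006273 north), which points southeast.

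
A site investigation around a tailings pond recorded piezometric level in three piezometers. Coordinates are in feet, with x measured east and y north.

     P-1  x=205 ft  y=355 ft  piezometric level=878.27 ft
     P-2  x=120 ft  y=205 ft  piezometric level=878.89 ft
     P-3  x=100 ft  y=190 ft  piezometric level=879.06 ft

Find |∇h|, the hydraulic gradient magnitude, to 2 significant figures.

0.0095

Differences from P-1: to P-2 (Δx, Δy, Δh) = (-85, -150, +0.62); to P-3 = (-105, -165, +0.79).
Determinant of the coordinate differences = (-85)·(-165) − (-105)·(-150) = -1725.
∂h/∂x = [(+0.62)·(-165) − (+0.79)·(-150)] / -1725 = -0.009391
∂h/∂y = [(-85)·(+0.79) − (-105)·(+0.62)] / -1725 = +0.001188
|∇h| = √(-0.009391² + 0.001188²) = 0.009466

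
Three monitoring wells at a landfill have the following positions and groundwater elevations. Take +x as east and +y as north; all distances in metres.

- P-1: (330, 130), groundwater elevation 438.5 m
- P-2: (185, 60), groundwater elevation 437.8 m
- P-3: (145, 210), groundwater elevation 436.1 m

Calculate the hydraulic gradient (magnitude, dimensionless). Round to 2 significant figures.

0.013

With h = a·x + b·y + c and P-1 as origin, the differences give:
  (-145)·a + (-70)·b = -0.7
  (-185)·a + 80·b = -2.4
Eliminate b (×80 and ×(-70), subtract): -24550·a = -224.00 → a = ∂h/∂x = +0.009124
Back-substitute: b = ∂h/∂y = -0.008900.
|∇h| = √(0.009124² + -0.008900²) = 0.01275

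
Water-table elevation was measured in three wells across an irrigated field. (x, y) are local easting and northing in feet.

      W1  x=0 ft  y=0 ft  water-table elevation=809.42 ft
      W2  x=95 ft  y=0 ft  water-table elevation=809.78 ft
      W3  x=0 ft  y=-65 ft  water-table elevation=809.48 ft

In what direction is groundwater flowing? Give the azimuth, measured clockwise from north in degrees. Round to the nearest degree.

284°

∂h/∂x = (809.78 − 809.42) / (95 − 0) = +0.003789
∂h/∂y = (809.48 − 809.42) / (-65 − 0) = -0.0009231
Flow direction (−∇h) has components (-0.003789 E, +0.0009231 N).
Azimuth = atan2(E, N) = atan2(-0.003789, +0.0009231) = 283.7° ≈ 284°.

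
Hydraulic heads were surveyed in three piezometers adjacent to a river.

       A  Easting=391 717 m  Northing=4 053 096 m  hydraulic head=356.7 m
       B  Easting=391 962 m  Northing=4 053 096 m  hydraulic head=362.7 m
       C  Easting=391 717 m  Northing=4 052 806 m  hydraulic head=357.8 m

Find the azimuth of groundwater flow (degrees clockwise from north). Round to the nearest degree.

279°

∂h/∂x = (362.7 − 356.7) / (391962 − 391717) = +0.02449
∂h/∂y = (357.8 − 356.7) / (4052806 − 4053096) = -0.003793
Flow direction (−∇h) has components (-0.02449 E, +0.003793 N).
Azimuth = atan2(E, N) = atan2(-0.02449, +0.003793) = 278.8° ≈ 279°.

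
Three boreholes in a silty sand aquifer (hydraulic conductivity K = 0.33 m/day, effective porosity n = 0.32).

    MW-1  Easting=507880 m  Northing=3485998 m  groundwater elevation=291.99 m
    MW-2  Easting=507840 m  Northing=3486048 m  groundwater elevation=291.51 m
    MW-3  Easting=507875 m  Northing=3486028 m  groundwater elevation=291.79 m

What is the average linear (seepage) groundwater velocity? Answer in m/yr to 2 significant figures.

With h = a·x + b·y + c and MW-1 as origin, the differences give:
  (-40)·a + 50·b = -0.48
  (-5)·a + 30·b = -0.20
Eliminate b (×30 and ×50, subtract): -950·a = -4.400 → a = ∂h/∂x = +0.004632
Back-substitute: b = ∂h/∂y = -0.005895.
|∇h| = √(0.004632² + -0.005895²) = 0.007497
Seepage velocity v = K·i/n = 0.33 × 0.007497 / 0.32 = 0.007731 m/day = 2.824 m/yr.

2.8 m/yr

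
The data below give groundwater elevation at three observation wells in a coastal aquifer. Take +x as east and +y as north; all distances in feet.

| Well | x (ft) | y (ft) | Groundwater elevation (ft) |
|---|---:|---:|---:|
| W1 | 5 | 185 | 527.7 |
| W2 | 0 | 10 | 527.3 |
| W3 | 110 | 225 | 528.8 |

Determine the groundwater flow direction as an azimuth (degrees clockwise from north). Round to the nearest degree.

258°

With h = a·x + b·y + c and W1 as origin, the differences give:
  (-5)·a + (-175)·b = -0.4
  105·a + 40·b = +1.1
Eliminate b (×40 and ×(-175), subtract): 18175·a = 176.50 → a = ∂h/∂x = +0.009711
Back-substitute: b = ∂h/∂y = +0.002008.
Flow direction (−∇h) has components (-0.009711 E, -0.002008 N).
Azimuth = atan2(E, N) = atan2(-0.009711, -0.002008) = 258.3° ≈ 258°.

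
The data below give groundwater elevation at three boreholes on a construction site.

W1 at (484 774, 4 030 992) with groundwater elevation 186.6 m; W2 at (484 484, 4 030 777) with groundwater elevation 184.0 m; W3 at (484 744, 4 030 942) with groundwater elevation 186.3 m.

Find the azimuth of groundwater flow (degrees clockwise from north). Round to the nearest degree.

262°

Three-point gradient (reference W1): Δ to W2 = (-290, -215, -2.6), Δ to W3 = (-30, -50, -0.3).
∂h/∂x = +0.008137, ∂h/∂y = +0.001118 (det = 8050).
Flow direction (−∇h) has components (-0.008137 E, -0.001118 N).
Azimuth = atan2(E, N) = atan2(-0.008137, -0.001118) = 262.2° ≈ 262°.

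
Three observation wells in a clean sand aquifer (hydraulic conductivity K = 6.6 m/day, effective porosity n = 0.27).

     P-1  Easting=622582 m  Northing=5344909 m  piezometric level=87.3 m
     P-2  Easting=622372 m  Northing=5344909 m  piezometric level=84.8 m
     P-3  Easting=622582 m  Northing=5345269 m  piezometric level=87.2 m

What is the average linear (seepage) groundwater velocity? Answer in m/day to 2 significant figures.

∂h/∂x = (84.8 − 87.3) / (622372 − 622582) = +0.01190
∂h/∂y = (87.2 − 87.3) / (5345269 − 5344909) = -0.0002778
|∇h| = √(0.01190² + -0.0002778²) = 0.0119
Seepage velocity v = K·i/n = 6.6 × 0.0119 / 0.27 = 0.2909 m/day.

0.29 m/day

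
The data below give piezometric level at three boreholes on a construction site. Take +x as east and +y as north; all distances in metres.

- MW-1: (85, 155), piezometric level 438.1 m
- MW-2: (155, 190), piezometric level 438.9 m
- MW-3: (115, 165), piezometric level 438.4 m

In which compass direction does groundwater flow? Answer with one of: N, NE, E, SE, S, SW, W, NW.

SW

Taking MW-1 as reference: MW-2−MW-1 = (70, 35, +0.8); MW-3−MW-1 = (30, 10, +0.3).
Solve a·Δx + b·Δy = Δh: det = 70·10 − 30·35 = -350.
∂h/∂x = [(+0.8)·10 − (+0.3)·35] / -350 = +0.007143
∂h/∂y = [70·(+0.3) − 30·(+0.8)] / -350 = +0.008571
Flow = −∇h = (-0.007143 east, -0.008571 north), which points southwest.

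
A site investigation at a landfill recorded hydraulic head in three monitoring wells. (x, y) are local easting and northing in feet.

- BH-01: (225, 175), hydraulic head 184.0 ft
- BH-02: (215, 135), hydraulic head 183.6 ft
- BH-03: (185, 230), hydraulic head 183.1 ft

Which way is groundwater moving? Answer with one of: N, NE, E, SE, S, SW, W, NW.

W

Taking BH-01 as reference: BH-02−BH-01 = (-10, -40, -0.4); BH-03−BH-01 = (-40, 55, -0.9).
Determinant of the coordinate differences = (-10)·55 − (-40)·(-40) = -2150.
∂h/∂x = [(-0.4)·55 − (-0.9)·(-40)] / -2150 = +0.02698
∂h/∂y = [(-10)·(-0.9) − (-40)·(-0.4)] / -2150 = +0.003256
Flow = −∇h = (-0.02698 east, -0.003256 north), which points west.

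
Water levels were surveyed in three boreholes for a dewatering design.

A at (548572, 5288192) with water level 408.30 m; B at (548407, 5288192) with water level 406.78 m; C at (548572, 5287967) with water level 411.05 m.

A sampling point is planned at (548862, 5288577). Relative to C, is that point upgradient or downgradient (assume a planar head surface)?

downgradient

∂h/∂x = (406.78 − 408.30) / (548407 − 548572) = +0.009212
∂h/∂y = (411.05 − 408.30) / (5287967 − 5288192) = -0.01222
Head at (548862, 5288577) = 408.30 + (+0.009212)·(290) + (-0.01222)·(385) = 406.27 m.
That is lower than the 411.05 m at C, so the point is downgradient.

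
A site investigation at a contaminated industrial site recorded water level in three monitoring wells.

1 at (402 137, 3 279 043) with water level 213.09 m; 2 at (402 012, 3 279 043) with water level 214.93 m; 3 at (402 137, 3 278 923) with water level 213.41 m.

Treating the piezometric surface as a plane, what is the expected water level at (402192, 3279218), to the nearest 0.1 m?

211.8 m

∂h/∂x = (214.93 − 213.09) / (402012 − 402137) = -0.01472
∂h/∂y = (213.41 − 213.09) / (3278923 − 3279043) = -0.002667
h(402192, 3279218) = 213.09 + (-0.01472)·(55) + (-0.002667)·(175) = 213.09 -0.810 -0.467 = 211.814 m.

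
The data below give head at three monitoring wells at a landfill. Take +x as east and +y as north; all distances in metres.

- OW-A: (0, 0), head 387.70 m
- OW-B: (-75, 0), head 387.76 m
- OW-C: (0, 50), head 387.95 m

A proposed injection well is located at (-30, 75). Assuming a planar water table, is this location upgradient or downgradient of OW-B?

∂h/∂x = (387.76 − 387.70) / (-75 − 0) = -0.0008000
∂h/∂y = (387.95 − 387.70) / (50 − 0) = +0.005000
Head at (-30, 75) = 387.70 + (-0.0008000)·(-30) + (+0.005000)·(75) = 388.10 m.
That is higher than the 387.76 m at OW-B, so the point is upgradient.

upgradient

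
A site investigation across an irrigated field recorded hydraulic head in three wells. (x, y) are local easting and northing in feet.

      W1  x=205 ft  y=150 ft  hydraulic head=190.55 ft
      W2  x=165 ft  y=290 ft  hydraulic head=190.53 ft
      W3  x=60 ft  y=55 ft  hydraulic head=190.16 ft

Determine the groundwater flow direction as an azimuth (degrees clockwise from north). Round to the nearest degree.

257°

Differences from W1: to W2 (Δx, Δy, Δh) = (-40, 140, -0.02); to W3 = (-145, -95, -0.39).
Solve a·Δx + b·Δy = Δh: det = (-40)·(-95) − (-145)·140 = 24100.
∂h/∂x = [(-0.02)·(-95) − (-0.39)·140] / 24100 = +0.002344
∂h/∂y = [(-40)·(-0.39) − (-145)·(-0.02)] / 24100 = +0.0005270
Flow direction (−∇h) has components (-0.002344 E, -0.0005270 N).
Azimuth = atan2(E, N) = atan2(-0.002344, -0.0005270) = 257.3° ≈ 257°.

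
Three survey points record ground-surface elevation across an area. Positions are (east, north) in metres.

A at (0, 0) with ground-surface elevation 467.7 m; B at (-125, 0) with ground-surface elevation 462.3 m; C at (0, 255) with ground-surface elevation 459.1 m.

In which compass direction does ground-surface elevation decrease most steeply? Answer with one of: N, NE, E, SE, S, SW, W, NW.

NW

∂z/∂x = (462.3 − 467.7) / (-125 − 0) = +0.04320
∂z/∂y = (459.1 − 467.7) / (255 − 0) = -0.03373
Steepest decrease is along −∇f = (-0.04320 E, +0.03373 N) → northwest.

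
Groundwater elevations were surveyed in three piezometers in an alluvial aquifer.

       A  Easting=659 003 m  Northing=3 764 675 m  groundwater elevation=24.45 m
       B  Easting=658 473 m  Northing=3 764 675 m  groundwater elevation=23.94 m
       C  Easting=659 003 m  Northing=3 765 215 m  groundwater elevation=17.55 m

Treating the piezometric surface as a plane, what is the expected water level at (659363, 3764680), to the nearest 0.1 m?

∂h/∂x = (23.94 − 24.45) / (658473 − 659003) = +0.0009623
∂h/∂y = (17.55 − 24.45) / (3765215 − 3764675) = -0.01278
h(659363, 3764680) = 24.45 + (+0.0009623)·(360) + (-0.01278)·(5) = 24.45 +0.346 -0.064 = 24.733 m.

24.7 m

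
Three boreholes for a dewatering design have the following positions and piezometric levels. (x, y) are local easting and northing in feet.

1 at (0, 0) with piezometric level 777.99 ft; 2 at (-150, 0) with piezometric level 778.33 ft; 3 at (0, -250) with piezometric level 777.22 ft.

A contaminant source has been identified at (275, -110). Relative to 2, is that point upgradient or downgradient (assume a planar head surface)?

downgradient

∂h/∂x = (778.33 − 777.99) / (-150 − 0) = -0.002267
∂h/∂y = (777.22 − 777.99) / (-250 − 0) = +0.003080
Head at (275, -110) = 777.99 + (-0.002267)·(275) + (+0.003080)·(-110) = 777.03 ft.
That is lower than the 778.33 ft at 2, so the point is downgradient.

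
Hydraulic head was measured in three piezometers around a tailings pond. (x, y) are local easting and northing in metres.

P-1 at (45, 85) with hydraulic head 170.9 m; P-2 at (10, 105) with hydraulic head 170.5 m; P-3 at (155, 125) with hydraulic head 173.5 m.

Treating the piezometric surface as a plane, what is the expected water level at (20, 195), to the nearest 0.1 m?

171.9 m

With h = a·x + b·y + c and P-1 as origin, the differences give:
  (-35)·a + 20·b = -0.4
  110·a + 40·b = +2.6
Eliminate b (×40 and ×20, subtract): -3600·a = -68.00 → a = ∂h/∂x = +0.01889
Back-substitute: b = ∂h/∂y = +0.01306.
h(20, 195) = 170.9 + (+0.01889)·(-25) + (+0.01306)·(110) = 170.9 -0.472 +1.436 = 171.864 m.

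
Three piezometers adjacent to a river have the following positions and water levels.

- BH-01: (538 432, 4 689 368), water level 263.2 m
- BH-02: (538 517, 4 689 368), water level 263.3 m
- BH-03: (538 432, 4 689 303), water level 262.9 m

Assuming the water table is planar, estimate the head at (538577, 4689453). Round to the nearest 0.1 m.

263.8 m

∂h/∂x = (263.3 − 263.2) / (538517 − 538432) = +0.001176
∂h/∂y = (262.9 − 263.2) / (4689303 − 4689368) = +0.004615
h(538577, 4689453) = 263.2 + (+0.001176)·(145) + (+0.004615)·(85) = 263.2 +0.171 +0.392 = 263.763 m.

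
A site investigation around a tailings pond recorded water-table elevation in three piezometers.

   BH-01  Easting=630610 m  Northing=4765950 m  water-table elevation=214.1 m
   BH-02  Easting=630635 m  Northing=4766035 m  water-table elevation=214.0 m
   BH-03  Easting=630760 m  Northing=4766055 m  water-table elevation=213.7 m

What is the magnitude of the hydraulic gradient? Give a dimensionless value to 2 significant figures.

0.0024

Differences from BH-01: to BH-02 (Δx, Δy, Δh) = (25, 85, -0.1); to BH-03 = (150, 105, -0.4).
Solve a·Δx + b·Δy = Δh: det = 25·105 − 150·85 = -10125.
∂h/∂x = [(-0.1)·105 − (-0.4)·85] / -10125 = -0.002321
∂h/∂y = [25·(-0.4) − 150·(-0.1)] / -10125 = -0.0004938
|∇h| = √(-0.002321² + -0.0004938²) = 0.002373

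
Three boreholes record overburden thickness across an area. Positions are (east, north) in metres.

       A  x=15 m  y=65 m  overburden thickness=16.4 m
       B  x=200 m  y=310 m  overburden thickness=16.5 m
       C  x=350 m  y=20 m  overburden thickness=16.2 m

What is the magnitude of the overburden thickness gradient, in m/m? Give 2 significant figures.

0.00092 m/m

Taking A as reference: B−A = (185, 245, +0.1); C−A = (335, -45, -0.2).
Determinant of the coordinate differences = 185·(-45) − 335·245 = -90400.
∂d/∂x = [(+0.1)·(-45) − (-0.2)·245] / -90400 = -0.0004923
∂d/∂y = [185·(-0.2) − 335·(+0.1)] / -90400 = +0.0007799
|∇f| = √(-0.0004923² + 0.0007799²) = 0.0009223 m/m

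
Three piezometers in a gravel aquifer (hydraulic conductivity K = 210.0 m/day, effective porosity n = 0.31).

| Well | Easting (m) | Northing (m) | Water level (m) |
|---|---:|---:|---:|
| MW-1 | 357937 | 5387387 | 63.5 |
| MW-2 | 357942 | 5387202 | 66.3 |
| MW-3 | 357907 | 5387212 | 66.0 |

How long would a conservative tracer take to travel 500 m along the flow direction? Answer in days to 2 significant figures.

47 days

Taking MW-1 as reference: MW-2−MW-1 = (5, -185, +2.8); MW-3−MW-1 = (-30, -175, +2.5).
Determinant of the coordinate differences = 5·(-175) − (-30)·(-185) = -6425.
∂h/∂x = [(+2.8)·(-175) − (+2.5)·(-185)] / -6425 = +0.004280
∂h/∂y = [5·(+2.5) − (-30)·(+2.8)] / -6425 = -0.01502
|∇h| = √(0.004280² + -0.01502²) = 0.01562
Seepage velocity v = K·i/n = 210.0 × 0.01562 / 0.31 = 10.58 m/day.
t = 500 / 10.58 = 47.26 days.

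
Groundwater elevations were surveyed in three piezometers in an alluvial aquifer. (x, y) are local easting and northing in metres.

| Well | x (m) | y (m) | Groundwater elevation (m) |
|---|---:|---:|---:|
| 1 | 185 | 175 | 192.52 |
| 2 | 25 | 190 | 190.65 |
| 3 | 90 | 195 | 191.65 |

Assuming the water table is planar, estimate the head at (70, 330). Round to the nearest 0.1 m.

With h = a·x + b·y + c and 1 as origin, the differences give:
  (-160)·a + 15·b = -1.87
  (-95)·a + 20·b = -0.87
Eliminate b (×20 and ×15, subtract): -1775·a = -24.350 → a = ∂h/∂x = +0.01372
Back-substitute: b = ∂h/∂y = +0.02166.
h(70, 330) = 192.52 + (+0.01372)·(-115) + (+0.02166)·(155) = 192.52 -1.578 +3.358 = 194.300 m.

194.3 m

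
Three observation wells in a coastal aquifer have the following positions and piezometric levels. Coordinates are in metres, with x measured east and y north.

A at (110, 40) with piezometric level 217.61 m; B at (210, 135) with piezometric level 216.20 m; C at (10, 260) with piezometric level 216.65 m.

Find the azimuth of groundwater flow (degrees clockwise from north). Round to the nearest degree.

Differences from A: to B (Δx, Δy, Δh) = (100, 95, -1.41); to C = (-100, 220, -0.96).
Solve a·Δx + b·Δy = Δh: det = 100·220 − (-100)·95 = 31500.
∂h/∂x = [(-1.41)·220 − (-0.96)·95] / 31500 = -0.006952
∂h/∂y = [100·(-0.96) − (-100)·(-1.41)] / 31500 = -0.007524
Flow direction (−∇h) has components (+0.006952 E, +0.007524 N).
Azimuth = atan2(E, N) = atan2(+0.006952, +0.007524) = 42.7° ≈ 043°.

043°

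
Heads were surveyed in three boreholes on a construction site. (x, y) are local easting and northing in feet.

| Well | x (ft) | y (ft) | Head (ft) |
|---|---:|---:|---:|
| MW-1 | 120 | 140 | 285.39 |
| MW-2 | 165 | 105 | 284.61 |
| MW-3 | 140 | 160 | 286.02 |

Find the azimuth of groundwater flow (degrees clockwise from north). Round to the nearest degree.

188°

Three-point gradient (reference MW-1): Δ to MW-2 = (45, -35, -0.78), Δ to MW-3 = (20, 20, +0.63).
∂h/∂x = +0.004031, ∂h/∂y = +0.02747 (det = 1600).
Flow direction (−∇h) has components (-0.004031 E, -0.02747 N).
Azimuth = atan2(E, N) = atan2(-0.004031, -0.02747) = 188.3° ≈ 188°.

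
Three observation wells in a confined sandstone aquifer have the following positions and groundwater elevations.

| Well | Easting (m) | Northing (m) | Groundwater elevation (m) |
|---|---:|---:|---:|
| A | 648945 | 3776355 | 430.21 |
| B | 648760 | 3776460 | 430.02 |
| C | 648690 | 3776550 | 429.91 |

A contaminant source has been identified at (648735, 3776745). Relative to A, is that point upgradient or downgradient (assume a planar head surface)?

downgradient

Taking A as reference: B−A = (-185, 105, -0.19); C−A = (-255, 195, -0.30).
Determinant of the coordinate differences = (-185)·195 − (-255)·105 = -9300.
∂h/∂x = [(-0.19)·195 − (-0.30)·105] / -9300 = +0.0005968
∂h/∂y = [(-185)·(-0.30) − (-255)·(-0.19)] / -9300 = -0.0007581
Head at (648735, 3776745) = 430.21 + (+0.0005968)·(-210) + (-0.0007581)·(390) = 429.79 m.
That is lower than the 430.21 m at A, so the point is downgradient.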